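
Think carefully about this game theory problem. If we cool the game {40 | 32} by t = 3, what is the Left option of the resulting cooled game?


Original game: {40 | 32} (a switch {a | b} with a > b).
Cooling by t (for t below the temperature (a - b)/2 = 4) taxes each move by t: {a | b} cooled by t is {a - t | b + t}.
Cooling amount: t = 3
Cooled Left option: 40 - 3 = 37
Cooled Right option: 32 + 3 = 35
Cooled game: {37 | 35}
Left option = 37

37


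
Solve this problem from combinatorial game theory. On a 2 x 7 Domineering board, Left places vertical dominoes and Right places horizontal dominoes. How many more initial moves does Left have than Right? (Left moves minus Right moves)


Board is 2 x 7 (rows x cols).
Left (vertical) placements: (rows-1) * cols = 1 * 7 = 7
Right (horizontal) placements: rows * (cols-1) = 2 * 6 = 12
Advantage = Left - Right = 7 - 12 = -5

-5


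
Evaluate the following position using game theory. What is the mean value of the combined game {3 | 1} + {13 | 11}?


G1 = {3 | 1}, G2 = {13 | 11}
Each is a switch {a | b} with numbers a > b; its mean value is (a + b)/2, and mean value is additive over game sums: m(G1 + G2) = m(G1) + m(G2).
Mean of G1 = (3 + (1))/2 = 4/2 = 2
Mean of G2 = (13 + (11))/2 = 24/2 = 12
Mean of G1 + G2 = 2 + 12 = 14

14


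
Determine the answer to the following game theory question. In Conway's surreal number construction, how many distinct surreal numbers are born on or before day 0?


Day 0: {|} = 0 is born. Count = 1.
Day n: the number of surreal numbers born by day n is 2^(n+1) - 1.
By day 0: 2^1 - 1 = 1
By day 0: 1 surreal numbers.

1


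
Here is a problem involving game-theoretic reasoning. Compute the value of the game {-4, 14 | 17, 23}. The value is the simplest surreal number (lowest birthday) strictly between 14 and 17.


Left options: {-4, 14}, max = 14
Right options: {17, 23}, min = 17
All options are numbers and max(Left) < min(Right), so by the simplicity theorem the value is the simplest (earliest-born) number strictly between 14 and 17.
Integers 15 through 16 all lie strictly between 14 and 17.
Among integers, the simplest (lowest birthday = smallest |n|; 0 is born on day 0, +-n on day n) is 15.
No non-integer in the interval can be simpler: if x is a non-integer in the interval, then floor(x) or ceil(x) also lies in the interval (the interval contains an integer), and both are proper prefixes of x's sign expansion, i.e. born earlier. So the game value is 15.
Game value = 15

15


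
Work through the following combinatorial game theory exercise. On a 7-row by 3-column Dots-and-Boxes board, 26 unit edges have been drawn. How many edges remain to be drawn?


Grid: 7 x 3 boxes, i.e. 8 rows and 4 columns of dots.
Horizontal edges: (rows + 1) * cols = 8 * 3 = 24
Vertical edges: rows * (cols + 1) = 7 * 4 = 28
Total edges: 24 + 28 = 52
Edges drawn: 26
Remaining: 52 - 26 = 26

26


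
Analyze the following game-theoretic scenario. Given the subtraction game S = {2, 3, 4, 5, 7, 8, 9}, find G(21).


The subtraction set is S = {2, 3, 4, 5, 7, 8, 9}.
G(k) = mex{ G(k - s) : s in S, s <= k }. We compute iteratively: G(0) = 0.
G(1) = mex({}) = 0
G(2) = mex({0}) = 1
G(3) = mex({0}) = 1
G(4) = mex({0, 1}) = 2
G(5) = mex({0, 1}) = 2
G(6) = mex({0, 1, 2}) = 3
G(7) = mex({0, 1, 2}) = 3
G(8) = mex({0, 1, 2, 3}) = 4
G(9) = mex({0, 1, 2, 3}) = 4
G(10) = mex({0, 1, 2, 3, 4}) = 5
G(11) = mex({1, 2, 3, 4}) = 0
G(12) = mex({1, 2, 3, 4, 5}) = 0
G(13) = mex({0, 2, 3, 4, 5}) = 1
G(14) = mex({0, 2, 3, 4, 5}) = 1
G(15) = mex({0, 1, 3, 4, 5}) = 2
G(16) = mex({0, 1, 3, 4}) = 2
G(17) = mex({0, 1, 2, 4, 5}) = 3
G(18) = mex({0, 1, 2, 4, 5}) = 3
G(19) = mex({0, 1, 2, 3, 5}) = 4
Observe that G(11)..G(19) = 0, 0, 1, 1, 2, 2, 3, 3, 4 repeats G(0)..G(8) = 0, 0, 1, 1, 2, 2, 3, 3, 4.
For k >= max(S) = 9, G(k) is determined by the previous 9 values G(k-9)..G(k-1); a window of 9 consecutive values has recurred shifted by 11, so by induction G(k + 11) = G(k) for all k >= 0: the sequence is periodic from the start with period 11.
One period: G(0..10) = 0, 0, 1, 1, 2, 2, 3, 3, 4, 4, 5.
21 mod 11 = 10, so G(21) = G(10) = 5.

5


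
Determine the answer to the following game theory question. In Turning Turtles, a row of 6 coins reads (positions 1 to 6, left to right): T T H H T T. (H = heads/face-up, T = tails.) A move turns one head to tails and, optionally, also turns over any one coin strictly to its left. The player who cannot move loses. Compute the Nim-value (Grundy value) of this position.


Coins: T T H H T T
Key fact: a single head at position k behaves exactly like a Nim heap of size k (turning it to T and optionally flipping a coin at j < k corresponds to moving the heap from k to j, or to 0), and heads combine as a disjunctive sum (two heads at the same place would cancel, matching j XOR j = 0). So the Nim-value is the XOR of the 1-indexed positions of the heads.
Face-up positions (1-indexed): [3, 4]
XOR 0 with 3: 0 XOR 3 = 3
XOR 3 with 4: 3 XOR 4 = 7
Nim-value = 7

7


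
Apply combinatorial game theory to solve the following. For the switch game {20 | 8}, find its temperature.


The game is {20 | 8}, a switch {a | b} with numbers a > b.
Cooling {a | b} by t gives {a - t | b + t}, which stops being hot when a - t = b + t, i.e. at t = (a - b)/2. So the temperature of a switch is (a - b)/2.
Temperature = (Left option - Right option) / 2
= (20 - (8)) / 2
= 12 / 2
= 6

6


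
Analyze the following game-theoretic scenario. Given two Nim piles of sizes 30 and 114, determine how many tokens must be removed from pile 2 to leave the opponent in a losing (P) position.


Piles: 30 and 114
Current XOR: 30 XOR 114 = 108 (non-zero, so this is an N-position).
To make the XOR zero, we need to find a move that balances the piles.
For pile 2 (size 114): target = 114 XOR 108 = 30
We reduce pile 2 from 114 to 30.
Tokens removed: 114 - 30 = 84
Verification: 30 XOR 30 = 0

84


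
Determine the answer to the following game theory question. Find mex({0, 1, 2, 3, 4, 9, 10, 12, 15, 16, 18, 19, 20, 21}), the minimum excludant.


Set = {0, 1, 2, 3, 4, 9, 10, 12, 15, 16, 18, 19, 20, 21}
0 is in the set.
1 is in the set.
2 is in the set.
3 is in the set.
4 is in the set.
5 is NOT in the set. This is the mex.
mex = 5

5


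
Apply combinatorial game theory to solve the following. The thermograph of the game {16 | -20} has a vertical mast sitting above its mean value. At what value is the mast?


Game = {16 | -20}, a switch {a | b} with numbers a > b.
Its thermograph has left wall a - t and right wall b + t, which meet at t = (a - b)/2, where both equal (a + b)/2. So the mast (mean value) is at (a + b)/2.
Mean = (16 + (-20))/2 = -4/2 = -2

-2


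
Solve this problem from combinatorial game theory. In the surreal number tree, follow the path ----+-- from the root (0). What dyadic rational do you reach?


Sign expansion: ----+--
Rule: track bounds (lo, hi), initially (-inf, +inf). On '+', the current value becomes lo and we move to the simplest number in (value, hi): value + 1 if hi = +inf, otherwise the midpoint (value + hi)/2. On '-', the current value becomes hi and we move to value - 1 if lo = -inf, otherwise the midpoint (lo + value)/2.
Start at 0.
Step 1: sign = -, move left. Bounds: (-inf, 0). Value = -1
Step 2: sign = -, move left. Bounds: (-inf, -1). Value = -2
Step 3: sign = -, move left. Bounds: (-inf, -2). Value = -3
Step 4: sign = -, move left. Bounds: (-inf, -3). Value = -4
Step 5: sign = +, move right. Bounds: (-4, -3). Value = -7/2
Step 6: sign = -, move left. Bounds: (-4, -7/2). Value = -15/4
Step 7: sign = -, move left. Bounds: (-4, -15/4). Value = -31/8
The surreal number with sign expansion ----+-- is -31/8.

-31/8


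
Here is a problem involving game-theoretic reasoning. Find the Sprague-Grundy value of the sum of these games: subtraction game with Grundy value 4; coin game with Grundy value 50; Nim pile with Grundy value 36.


By the Sprague-Grundy theorem, the Grundy value of a sum of games is the XOR of individual Grundy values.
subtraction game: Grundy value = 4. Running XOR: 0 XOR 4 = 4
coin game: Grundy value = 50. Running XOR: 4 XOR 50 = 54
Nim pile: Grundy value = 36. Running XOR: 54 XOR 36 = 18
The combined Grundy value is 18.

18


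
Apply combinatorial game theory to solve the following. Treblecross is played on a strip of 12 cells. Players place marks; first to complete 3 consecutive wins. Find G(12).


Treblecross: place X on empty cells; 3-in-a-row wins.
Playing within two cells of an existing X lets the opponent win at once, so sensible play treats the cells i-2..i+2 around each X as dead. The player left with no safe cell loses, so this is a normal-play take-away game on strips of safe cells.
Placing X at cell i (0-indexed) of a strip of k safe cells leaves independent strips of sizes max(0, i-2) and max(0, k-i-3). Hence G(k) = mex{ G(max(0,i-2)) XOR G(max(0,k-i-3)) : 0 <= i < k }, with G(0) = 0.
G(1): splits (0,0):0^0=0 -> mex({0}) = 1
G(2): splits (0,0):0^0=0 -> mex({0}) = 1
G(3): splits (0,0):0^0=0 -> mex({0}) = 1
G(4): splits (0,1):0^1=1 (0,0):0^0=0 -> mex({0, 1}) = 2
G(5): splits (0,2):0^1=1 (0,1):0^1=1 (0,0):0^0=0 -> mex({0, 1}) = 2
G(6) = mex({1}) = 0
G(7) = mex({0, 1, 2}) = 3
G(8) = mex({0, 1, 2}) = 3
G(9) = mex({0, 2}) = 1
G(10) = mex({0, 2, 3}) = 1
G(11) = mex({0, 3}) = 1
G(12) = mex({1, 3}) = 0
Therefore G(12) = 0.

0


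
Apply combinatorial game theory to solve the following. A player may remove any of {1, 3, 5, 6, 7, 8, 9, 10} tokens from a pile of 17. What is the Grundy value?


The subtraction set is S = {1, 3, 5, 6, 7, 8, 9, 10}.
G(k) = mex{ G(k - s) : s in S, s <= k }. We compute iteratively: G(0) = 0.
G(1) = mex({0}) = 1
G(2) = mex({1}) = 0
G(3) = mex({0}) = 1
G(4) = mex({1}) = 0
G(5) = mex({0}) = 1
G(6) = mex({0, 1}) = 2
G(7) = mex({0, 1, 2}) = 3
G(8) = mex({0, 1, 3}) = 2
G(9) = mex({0, 1, 2}) = 3
G(10) = mex({0, 1, 3}) = 2
G(11) = mex({0, 1, 2}) = 3
G(12) = mex({0, 1, 2, 3}) = 4
G(13) = mex({0, 1, 2, 3, 4}) = 5
G(14) = mex({0, 1, 2, 3, 5}) = 4
G(15) = mex({1, 2, 3, 4}) = 0
G(16) = mex({0, 2, 3, 5}) = 1
G(17) = mex({1, 2, 3, 4}) = 0
Therefore G(17) = 0.

0


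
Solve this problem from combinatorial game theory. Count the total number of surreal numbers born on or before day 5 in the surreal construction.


Day 0: {|} = 0 is born. Count = 1.
Day n: the number of surreal numbers born by day n is 2^(n+1) - 1.
By day 0: 2^1 - 1 = 1
By day 1: 2^2 - 1 = 3
By day 2: 2^3 - 1 = 7
By day 3: 2^4 - 1 = 15
By day 4: 2^5 - 1 = 31
By day 5: 2^6 - 1 = 63
By day 5: 63 surreal numbers.

63


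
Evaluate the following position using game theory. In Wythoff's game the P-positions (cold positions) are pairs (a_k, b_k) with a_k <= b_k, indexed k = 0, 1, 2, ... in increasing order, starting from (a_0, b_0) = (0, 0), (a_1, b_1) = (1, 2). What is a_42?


By Wythoff's theorem, a_k = floor(k * phi) and b_k = floor(k * phi^2) = a_k + k, where phi = (1 + sqrt(5))/2 is the golden ratio.
phi = (1 + sqrt(5))/2 = 1.618034
k = 42
k * phi = 42 * 1.618034 = 67.957428
a_42 = floor(k * phi) = 67

67


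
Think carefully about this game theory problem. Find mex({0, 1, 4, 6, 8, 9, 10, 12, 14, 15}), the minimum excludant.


Set = {0, 1, 4, 6, 8, 9, 10, 12, 14, 15}
0 is in the set.
1 is in the set.
2 is NOT in the set. This is the mex.
mex = 2

2


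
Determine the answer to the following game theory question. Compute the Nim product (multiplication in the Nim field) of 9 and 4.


Nim multiplication is bilinear over XOR: (u XOR v) * w = (u*w) XOR (v*w).
So we split each operand into its bit components and XOR the pairwise Nim products.
9 = 1 + 8 (as XOR of powers of 2).
4 = 4 (as XOR of powers of 2).
Using the standard Nim-product table on single bits:
  2*2 = 3,   2*4 = 8,   2*8 = 12,
  4*4 = 6,   4*8 = 11,  8*8 = 13,
and  1*x = x (identity), k*l = l*k (commutative).
Pairwise Nim products:
  1 * 4 = 4
  8 * 4 = 11
XOR them: 4 XOR 11 = 15.
Result: 9 * 4 = 15 (in Nim).

15


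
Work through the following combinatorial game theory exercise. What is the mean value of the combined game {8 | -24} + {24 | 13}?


G1 = {8 | -24}, G2 = {24 | 13}
Each is a switch {a | b} with numbers a > b; its mean value is (a + b)/2, and mean value is additive over game sums: m(G1 + G2) = m(G1) + m(G2).
Mean of G1 = (8 + (-24))/2 = -16/2 = -8
Mean of G2 = (24 + (13))/2 = 37/2 = 37/2
Mean of G1 + G2 = -8 + 37/2 = 21/2

21/2


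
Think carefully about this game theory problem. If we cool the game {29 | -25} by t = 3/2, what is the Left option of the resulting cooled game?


Original game: {29 | -25} (a switch {a | b} with a > b).
Cooling by t (for t below the temperature (a - b)/2 = 27) taxes each move by t: {a | b} cooled by t is {a - t | b + t}.
Cooling amount: t = 3/2
Cooled Left option: 29 - 3/2 = 55/2
Cooled Right option: -25 + 3/2 = -47/2
Cooled game: {55/2 | -47/2}
Left option = 55/2

55/2


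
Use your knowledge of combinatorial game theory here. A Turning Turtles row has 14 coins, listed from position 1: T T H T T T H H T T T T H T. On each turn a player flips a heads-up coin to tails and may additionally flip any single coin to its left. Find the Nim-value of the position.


Coins: T T H T T T H H T T T T H T
Key fact: a single head at position k behaves exactly like a Nim heap of size k (turning it to T and optionally flipping a coin at j < k corresponds to moving the heap from k to j, or to 0), and heads combine as a disjunctive sum (two heads at the same place would cancel, matching j XOR j = 0). So the Nim-value is the XOR of the 1-indexed positions of the heads.
Face-up positions (1-indexed): [3, 7, 8, 13]
XOR 0 with 3: 0 XOR 3 = 3
XOR 3 with 7: 3 XOR 7 = 4
XOR 4 with 8: 4 XOR 8 = 12
XOR 12 with 13: 12 XOR 13 = 1
Nim-value = 1

1


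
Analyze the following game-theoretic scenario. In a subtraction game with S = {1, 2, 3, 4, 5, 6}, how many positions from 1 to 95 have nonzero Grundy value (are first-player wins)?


Subtraction set S = {1, 2, 3, 4, 5, 6}, so G(n) = n mod 7.
G(n) = 0 when n is a multiple of 7.
Multiples of 7 in [1, 95]: 13
N-positions (nonzero Grundy) = 95 - 13 = 82

82


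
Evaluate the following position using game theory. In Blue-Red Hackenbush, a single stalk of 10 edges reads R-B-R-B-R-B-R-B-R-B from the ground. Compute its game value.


Edges (from ground): R-B-R-B-R-B-R-B-R-B
By Berlekamp's sign-expansion rule, a Blue-Red Hackenbush stalk has the value of the surreal number whose sign sequence is the edge sequence with B -> + and R -> -.
Sign sequence: -+-+-+-+-+
Trace the sign expansion in the surreal number tree, starting from 0:
Edge 1: R (sign -) -> bounds (-inf, 0), value = -1
Edge 2: B (sign +) -> bounds (-1, 0), value = -1/2
Edge 3: R (sign -) -> bounds (-1, -1/2), value = -3/4
Edge 4: B (sign +) -> bounds (-3/4, -1/2), value = -5/8
Edge 5: R (sign -) -> bounds (-3/4, -5/8), value = -11/16
Edge 6: B (sign +) -> bounds (-11/16, -5/8), value = -21/32
Edge 7: R (sign -) -> bounds (-11/16, -21/32), value = -43/64
Edge 8: B (sign +) -> bounds (-43/64, -21/32), value = -85/128
Edge 9: R (sign -) -> bounds (-43/64, -85/128), value = -171/256
Edge 10: B (sign +) -> bounds (-171/256, -85/128), value = -341/512
Game value = -341/512

-341/512


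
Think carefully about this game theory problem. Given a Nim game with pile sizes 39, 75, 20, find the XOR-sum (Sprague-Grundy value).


We need the XOR (exclusive or) of all pile sizes.
After XOR-ing pile 1 (size 39): 0 XOR 39 = 39
After XOR-ing pile 2 (size 75): 39 XOR 75 = 108
After XOR-ing pile 3 (size 20): 108 XOR 20 = 120
The Nim-value of this position is 120.

120


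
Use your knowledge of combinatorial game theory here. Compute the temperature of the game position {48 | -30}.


The game is {48 | -30}, a switch {a | b} with numbers a > b.
Cooling {a | b} by t gives {a - t | b + t}, which stops being hot when a - t = b + t, i.e. at t = (a - b)/2. So the temperature of a switch is (a - b)/2.
Temperature = (Left option - Right option) / 2
= (48 - (-30)) / 2
= 78 / 2
= 39

39


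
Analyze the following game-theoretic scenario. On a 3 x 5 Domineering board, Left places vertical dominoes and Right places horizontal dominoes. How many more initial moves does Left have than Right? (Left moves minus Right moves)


Board is 3 x 5 (rows x cols).
Left (vertical) placements: (rows-1) * cols = 2 * 5 = 10
Right (horizontal) placements: rows * (cols-1) = 3 * 4 = 12
Advantage = Left - Right = 10 - 12 = -2

-2


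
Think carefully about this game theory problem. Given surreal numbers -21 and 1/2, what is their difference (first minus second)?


x = -21, y = 1/2
Converting to common denominator: 2
x = -42/2, y = 1/2
x - y = -21 - 1/2 = -43/2

-43/2


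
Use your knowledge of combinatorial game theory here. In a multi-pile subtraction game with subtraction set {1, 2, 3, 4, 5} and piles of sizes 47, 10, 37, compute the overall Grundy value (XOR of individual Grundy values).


Subtraction set: {1, 2, 3, 4, 5}
For this subtraction set, G(n) = n mod 6 (period = max + 1 = 6).
Pile 1 (size 47): G(47) = 47 mod 6 = 5
Pile 2 (size 10): G(10) = 10 mod 6 = 4
Pile 3 (size 37): G(37) = 37 mod 6 = 1
Total Grundy value = XOR of all: 5 XOR 4 XOR 1 = 0

0


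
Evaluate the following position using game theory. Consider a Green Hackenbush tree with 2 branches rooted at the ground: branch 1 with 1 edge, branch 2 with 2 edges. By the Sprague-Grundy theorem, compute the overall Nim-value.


The tree has 2 branches from the ground vertex.
In Green Hackenbush, the Nim-value of a simple path of length k is k.
Branch 1: length 1, Nim-value = 1
Branch 2: length 2, Nim-value = 2
Total Nim-value = XOR of all branch values:
0 XOR 1 = 1
1 XOR 2 = 3
Nim-value of the tree = 3

3


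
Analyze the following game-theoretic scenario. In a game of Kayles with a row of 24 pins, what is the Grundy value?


Kayles: a move removes 1 or 2 adjacent pins from a contiguous row.
Removing pins from a row of k leaves two independent rows (a, b) with a + b = k - 1 (one pin) or a + b = k - 2 (two pins); an end removal gives a = 0.
By Sprague-Grundy, G(k) = mex{ G(a) XOR G(b) } over all these splits. G(0) = 0.
G(1): splits (0,0):0^0=0 -> mex({0}) = 1
G(2): splits (0,1):0^1=1 (0,0):0^0=0 -> mex({0, 1}) = 2
G(3): splits (0,2):0^2=2 (1,1):1^1=0 (0,1):0^1=1 -> mex({0, 1, 2}) = 3
G(4): splits (0,3):0^3=3 (1,2):1^2=3 (0,2):0^2=2 (1,1):1^1=0 -> mex({0, 2, 3}) = 1
G(5): splits (0,4):0^1=1 (1,3):1^3=2 (2,2):2^2=0 (0,3):0^3=3 (1,2):1^2=3 -> mex({0, 1, 2, 3}) = 4
G(6) = mex({0, 1, 2, 4}) = 3
G(7) = mex({0, 1, 3, 4, 5}) = 2
G(8) = mex({0, 2, 3, 5, 6}) = 1
G(9) = mex({0, 1, 2, 3, 6, 7}) = 4
G(10) = mex({0, 1, 3, 4, 5, 7}) = 2
G(11) = mex({0, 1, 2, 3, 4, 5}) = 6
G(12) = mex({0, 1, 2, 3, 5, 6, 7}) = 4
G(13) = mex({0, 2, 3, 4, 6, 7}) = 1
G(14) = mex({0, 1, 4, 5, 6, 7}) = 2
G(15) = mex({0, 1, 2, 3, 4, 5, 6}) = 7
G(16) = mex({0, 2, 3, 5, 6, 7}) = 1
G(17) = mex({0, 1, 2, 3, 5, 6, 7}) = 4
G(18) = mex({0, 1, 2, 4, 5, 6}) = 3
G(19) = mex({0, 1, 3, 4, 5, 7}) = 2
G(20) = mex({0, 2, 3, 4, 5, 6, 7}) = 1
G(21) = mex({0, 1, 2, 3, 5, 6, 7}) = 4
G(22) = mex({0, 1, 2, 3, 4, 5, 7}) = 6
G(23) = mex({0, 1, 2, 3, 4, 5, 6}) = 7
G(24) = mex({0, 1, 2, 3, 5, 6, 7}) = 4
Therefore G(24) = 4.

4


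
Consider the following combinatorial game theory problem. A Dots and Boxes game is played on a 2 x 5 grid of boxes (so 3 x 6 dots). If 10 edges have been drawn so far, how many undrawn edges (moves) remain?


Grid: 2 x 5 boxes, i.e. 3 rows and 6 columns of dots.
Horizontal edges: (rows + 1) * cols = 3 * 5 = 15
Vertical edges: rows * (cols + 1) = 2 * 6 = 12
Total edges: 15 + 12 = 27
Edges drawn: 10
Remaining: 27 - 10 = 17

17


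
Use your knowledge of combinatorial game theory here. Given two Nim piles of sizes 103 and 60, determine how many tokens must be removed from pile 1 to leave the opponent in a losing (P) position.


Piles: 103 and 60
Current XOR: 103 XOR 60 = 91 (non-zero, so this is an N-position).
To make the XOR zero, we need to find a move that balances the piles.
For pile 1 (size 103): target = 103 XOR 91 = 60
We reduce pile 1 from 103 to 60.
Tokens removed: 103 - 60 = 43
Verification: 60 XOR 60 = 0

43


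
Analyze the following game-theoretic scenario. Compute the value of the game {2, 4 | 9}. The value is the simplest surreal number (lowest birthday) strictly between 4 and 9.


Left options: {2, 4}, max = 4
Right options: {9}, min = 9
All options are numbers and max(Left) < min(Right), so by the simplicity theorem the value is the simplest (earliest-born) number strictly between 4 and 9.
Integers 5 through 8 all lie strictly between 4 and 9.
Among integers, the simplest (lowest birthday = smallest |n|; 0 is born on day 0, +-n on day n) is 5.
No non-integer in the interval can be simpler: if x is a non-integer in the interval, then floor(x) or ceil(x) also lies in the interval (the interval contains an integer), and both are proper prefixes of x's sign expansion, i.e. born earlier. So the game value is 5.
Game value = 5

5


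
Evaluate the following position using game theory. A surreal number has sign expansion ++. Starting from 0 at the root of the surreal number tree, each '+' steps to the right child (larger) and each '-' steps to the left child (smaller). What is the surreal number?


Sign expansion: ++
Rule: track bounds (lo, hi), initially (-inf, +inf). On '+', the current value becomes lo and we move to the simplest number in (value, hi): value + 1 if hi = +inf, otherwise the midpoint (value + hi)/2. On '-', the current value becomes hi and we move to value - 1 if lo = -inf, otherwise the midpoint (lo + value)/2.
Start at 0.
Step 1: sign = +, move right. Bounds: (0, +inf). Value = 1
Step 2: sign = +, move right. Bounds: (1, +inf). Value = 2
The surreal number with sign expansion ++ is 2.

2


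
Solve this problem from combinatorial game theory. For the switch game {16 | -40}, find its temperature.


The game is {16 | -40}, a switch {a | b} with numbers a > b.
Cooling {a | b} by t gives {a - t | b + t}, which stops being hot when a - t = b + t, i.e. at t = (a - b)/2. So the temperature of a switch is (a - b)/2.
Temperature = (Left option - Right option) / 2
= (16 - (-40)) / 2
= 56 / 2
= 28

28


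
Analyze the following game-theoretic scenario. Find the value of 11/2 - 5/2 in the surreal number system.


x = 11/2, y = 5/2
Converting to common denominator: 2
x = 11/2, y = 5/2
x - y = 11/2 - 5/2 = 3

3


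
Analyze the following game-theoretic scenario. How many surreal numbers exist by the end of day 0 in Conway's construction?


Day 0: {|} = 0 is born. Count = 1.
Day n: the number of surreal numbers born by day n is 2^(n+1) - 1.
By day 0: 2^1 - 1 = 1
By day 0: 1 surreal numbers.

1


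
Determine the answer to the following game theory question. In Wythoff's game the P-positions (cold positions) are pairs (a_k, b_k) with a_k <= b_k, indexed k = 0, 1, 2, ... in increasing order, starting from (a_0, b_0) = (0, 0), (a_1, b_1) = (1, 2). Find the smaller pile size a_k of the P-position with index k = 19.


By Wythoff's theorem, a_k = floor(k * phi) and b_k = floor(k * phi^2) = a_k + k, where phi = (1 + sqrt(5))/2 is the golden ratio.
phi = (1 + sqrt(5))/2 = 1.618034
k = 19
k * phi = 19 * 1.618034 = 30.742646
a_19 = floor(k * phi) = 30

30


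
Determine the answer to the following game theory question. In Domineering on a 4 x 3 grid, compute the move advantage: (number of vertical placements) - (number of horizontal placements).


Board is 4 x 3 (rows x cols).
Left (vertical) placements: (rows-1) * cols = 3 * 3 = 9
Right (horizontal) placements: rows * (cols-1) = 4 * 2 = 8
Advantage = Left - Right = 9 - 8 = 1

1


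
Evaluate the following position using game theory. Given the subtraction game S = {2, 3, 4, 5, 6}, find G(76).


The subtraction set is S = {2, 3, 4, 5, 6}.
G(k) = mex{ G(k - s) : s in S, s <= k }. We compute iteratively: G(0) = 0.
G(1) = mex({}) = 0
G(2) = mex({0}) = 1
G(3) = mex({0}) = 1
G(4) = mex({0, 1}) = 2
G(5) = mex({0, 1}) = 2
G(6) = mex({0, 1, 2}) = 3
G(7) = mex({0, 1, 2}) = 3
G(8) = mex({1, 2, 3}) = 0
G(9) = mex({1, 2, 3}) = 0
G(10) = mex({0, 2, 3}) = 1
G(11) = mex({0, 2, 3}) = 1
G(12) = mex({0, 1, 3}) = 2
G(13) = mex({0, 1, 3}) = 2
Observe that G(8)..G(13) = 0, 0, 1, 1, 2, 2 repeats G(0)..G(5) = 0, 0, 1, 1, 2, 2.
For k >= max(S) = 6, G(k) is determined by the previous 6 values G(k-6)..G(k-1); a window of 6 consecutive values has recurred shifted by 8, so by induction G(k + 8) = G(k) for all k >= 0: the sequence is periodic from the start with period 8.
One period: G(0..7) = 0, 0, 1, 1, 2, 2, 3, 3.
76 mod 8 = 4, so G(76) = G(4) = 2.

2


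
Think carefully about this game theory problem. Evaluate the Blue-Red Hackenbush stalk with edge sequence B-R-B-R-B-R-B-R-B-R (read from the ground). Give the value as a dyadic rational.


Edges (from ground): B-R-B-R-B-R-B-R-B-R
By Berlekamp's sign-expansion rule, a Blue-Red Hackenbush stalk has the value of the surreal number whose sign sequence is the edge sequence with B -> + and R -> -.
Sign sequence: +-+-+-+-+-
Trace the sign expansion in the surreal number tree, starting from 0:
Edge 1: B (sign +) -> bounds (0, +inf), value = 1
Edge 2: R (sign -) -> bounds (0, 1), value = 1/2
Edge 3: B (sign +) -> bounds (1/2, 1), value = 3/4
Edge 4: R (sign -) -> bounds (1/2, 3/4), value = 5/8
Edge 5: B (sign +) -> bounds (5/8, 3/4), value = 11/16
Edge 6: R (sign -) -> bounds (5/8, 11/16), value = 21/32
Edge 7: B (sign +) -> bounds (21/32, 11/16), value = 43/64
Edge 8: R (sign -) -> bounds (21/32, 43/64), value = 85/128
Edge 9: B (sign +) -> bounds (85/128, 43/64), value = 171/256
Edge 10: R (sign -) -> bounds (85/128, 171/256), value = 341/512
Game value = 341/512

341/512


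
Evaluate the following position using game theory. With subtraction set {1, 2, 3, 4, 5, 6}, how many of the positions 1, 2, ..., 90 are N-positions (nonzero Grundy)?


Subtraction set S = {1, 2, 3, 4, 5, 6}, so G(n) = n mod 7.
G(n) = 0 when n is a multiple of 7.
Multiples of 7 in [1, 90]: 12
N-positions (nonzero Grundy) = 90 - 12 = 78

78


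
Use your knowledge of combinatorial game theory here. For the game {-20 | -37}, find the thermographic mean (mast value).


Game = {-20 | -37}, a switch {a | b} with numbers a > b.
Its thermograph has left wall a - t and right wall b + t, which meet at t = (a - b)/2, where both equal (a + b)/2. So the mast (mean value) is at (a + b)/2.
Mean = (-20 + (-37))/2 = -57/2 = -57/2

-57/2


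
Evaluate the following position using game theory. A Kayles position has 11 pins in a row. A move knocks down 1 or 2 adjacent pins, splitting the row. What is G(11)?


Kayles: a move removes 1 or 2 adjacent pins from a contiguous row.
Removing pins from a row of k leaves two independent rows (a, b) with a + b = k - 1 (one pin) or a + b = k - 2 (two pins); an end removal gives a = 0.
By Sprague-Grundy, G(k) = mex{ G(a) XOR G(b) } over all these splits. G(0) = 0.
G(1): splits (0,0):0^0=0 -> mex({0}) = 1
G(2): splits (0,1):0^1=1 (0,0):0^0=0 -> mex({0, 1}) = 2
G(3): splits (0,2):0^2=2 (1,1):1^1=0 (0,1):0^1=1 -> mex({0, 1, 2}) = 3
G(4): splits (0,3):0^3=3 (1,2):1^2=3 (0,2):0^2=2 (1,1):1^1=0 -> mex({0, 2, 3}) = 1
G(5): splits (0,4):0^1=1 (1,3):1^3=2 (2,2):2^2=0 (0,3):0^3=3 (1,2):1^2=3 -> mex({0, 1, 2, 3}) = 4
G(6) = mex({0, 1, 2, 4}) = 3
G(7) = mex({0, 1, 3, 4, 5}) = 2
G(8) = mex({0, 2, 3, 5, 6}) = 1
G(9) = mex({0, 1, 2, 3, 6, 7}) = 4
G(10) = mex({0, 1, 3, 4, 5, 7}) = 2
G(11) = mex({0, 1, 2, 3, 4, 5}) = 6
Therefore G(11) = 6.

6


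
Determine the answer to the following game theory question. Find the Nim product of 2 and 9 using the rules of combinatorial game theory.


Nim multiplication is bilinear over XOR: (u XOR v) * w = (u*w) XOR (v*w).
So we split each operand into its bit components and XOR the pairwise Nim products.
2 = 2 (as XOR of powers of 2).
9 = 1 + 8 (as XOR of powers of 2).
Using the standard Nim-product table on single bits:
  2*2 = 3,   2*4 = 8,   2*8 = 12,
  4*4 = 6,   4*8 = 11,  8*8 = 13,
and  1*x = x (identity), k*l = l*k (commutative).
Pairwise Nim products:
  2 * 1 = 2
  2 * 8 = 12
XOR them: 2 XOR 12 = 14.
Result: 2 * 9 = 14 (in Nim).

14


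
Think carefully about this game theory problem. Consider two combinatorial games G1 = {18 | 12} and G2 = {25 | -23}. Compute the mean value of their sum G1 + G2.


G1 = {18 | 12}, G2 = {25 | -23}
Each is a switch {a | b} with numbers a > b; its mean value is (a + b)/2, and mean value is additive over game sums: m(G1 + G2) = m(G1) + m(G2).
Mean of G1 = (18 + (12))/2 = 30/2 = 15
Mean of G2 = (25 + (-23))/2 = 2/2 = 1
Mean of G1 + G2 = 15 + 1 = 16

16


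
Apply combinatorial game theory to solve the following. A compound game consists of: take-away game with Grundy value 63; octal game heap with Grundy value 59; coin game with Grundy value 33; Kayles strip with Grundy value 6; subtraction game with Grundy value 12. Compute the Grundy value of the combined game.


By the Sprague-Grundy theorem, the Grundy value of a sum of games is the XOR of individual Grundy values.
take-away game: Grundy value = 63. Running XOR: 0 XOR 63 = 63
octal game heap: Grundy value = 59. Running XOR: 63 XOR 59 = 4
coin game: Grundy value = 33. Running XOR: 4 XOR 33 = 37
Kayles strip: Grundy value = 6. Running XOR: 37 XOR 6 = 35
subtraction game: Grundy value = 12. Running XOR: 35 XOR 12 = 47
The combined Grundy value is 47.

47


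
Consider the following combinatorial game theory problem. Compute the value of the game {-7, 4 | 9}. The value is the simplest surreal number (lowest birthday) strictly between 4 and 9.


Left options: {-7, 4}, max = 4
Right options: {9}, min = 9
All options are numbers and max(Left) < min(Right), so by the simplicity theorem the value is the simplest (earliest-born) number strictly between 4 and 9.
Integers 5 through 8 all lie strictly between 4 and 9.
Among integers, the simplest (lowest birthday = smallest |n|; 0 is born on day 0, +-n on day n) is 5.
No non-integer in the interval can be simpler: if x is a non-integer in the interval, then floor(x) or ceil(x) also lies in the interval (the interval contains an integer), and both are proper prefixes of x's sign expansion, i.e. born earlier. So the game value is 5.
Game value = 5

5


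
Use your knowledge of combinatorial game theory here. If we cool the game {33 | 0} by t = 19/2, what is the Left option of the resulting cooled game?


Original game: {33 | 0} (a switch {a | b} with a > b).
Cooling by t (for t below the temperature (a - b)/2 = 33/2) taxes each move by t: {a | b} cooled by t is {a - t | b + t}.
Cooling amount: t = 19/2
Cooled Left option: 33 - 19/2 = 47/2
Cooled Right option: 0 + 19/2 = 19/2
Cooled game: {47/2 | 19/2}
Left option = 47/2

47/2


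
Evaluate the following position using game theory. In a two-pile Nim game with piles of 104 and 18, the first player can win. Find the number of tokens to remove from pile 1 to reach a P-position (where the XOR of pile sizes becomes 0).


Piles: 104 and 18
Current XOR: 104 XOR 18 = 122 (non-zero, so this is an N-position).
To make the XOR zero, we need to find a move that balances the piles.
For pile 1 (size 104): target = 104 XOR 122 = 18
We reduce pile 1 from 104 to 18.
Tokens removed: 104 - 18 = 86
Verification: 18 XOR 18 = 0

86


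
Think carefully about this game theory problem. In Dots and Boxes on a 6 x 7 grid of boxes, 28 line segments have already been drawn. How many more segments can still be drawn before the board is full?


Grid: 6 x 7 boxes, i.e. 7 rows and 8 columns of dots.
Horizontal edges: (rows + 1) * cols = 7 * 7 = 49
Vertical edges: rows * (cols + 1) = 6 * 8 = 48
Total edges: 49 + 48 = 97
Edges drawn: 28
Remaining: 97 - 28 = 69

69


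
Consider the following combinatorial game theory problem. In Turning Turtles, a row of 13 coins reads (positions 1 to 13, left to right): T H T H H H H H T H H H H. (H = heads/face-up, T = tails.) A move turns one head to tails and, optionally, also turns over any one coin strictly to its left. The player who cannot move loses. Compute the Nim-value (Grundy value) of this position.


Coins: T H T H H H H H T H H H H
Key fact: a single head at position k behaves exactly like a Nim heap of size k (turning it to T and optionally flipping a coin at j < k corresponds to moving the heap from k to j, or to 0), and heads combine as a disjunctive sum (two heads at the same place would cancel, matching j XOR j = 0). So the Nim-value is the XOR of the 1-indexed positions of the heads.
Face-up positions (1-indexed): [2, 4, 5, 6, 7, 8, 10, 11, 12, 13]
XOR 0 with 2: 0 XOR 2 = 2
XOR 2 with 4: 2 XOR 4 = 6
XOR 6 with 5: 6 XOR 5 = 3
XOR 3 with 6: 3 XOR 6 = 5
XOR 5 with 7: 5 XOR 7 = 2
XOR 2 with 8: 2 XOR 8 = 10
XOR 10 with 10: 10 XOR 10 = 0
XOR 0 with 11: 0 XOR 11 = 11
XOR 11 with 12: 11 XOR 12 = 7
XOR 7 with 13: 7 XOR 13 = 10
Nim-value = 10

10


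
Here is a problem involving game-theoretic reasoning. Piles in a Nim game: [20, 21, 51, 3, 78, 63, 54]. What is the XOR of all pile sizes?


We need the XOR (exclusive or) of all pile sizes.
After XOR-ing pile 1 (size 20): 0 XOR 20 = 20
After XOR-ing pile 2 (size 21): 20 XOR 21 = 1
After XOR-ing pile 3 (size 51): 1 XOR 51 = 50
After XOR-ing pile 4 (size 3): 50 XOR 3 = 49
After XOR-ing pile 5 (size 78): 49 XOR 78 = 127
After XOR-ing pile 6 (size 63): 127 XOR 63 = 64
After XOR-ing pile 7 (size 54): 64 XOR 54 = 118
The Nim-value of this position is 118.

118


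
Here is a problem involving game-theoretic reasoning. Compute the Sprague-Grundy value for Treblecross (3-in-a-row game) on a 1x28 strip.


Treblecross: place X on empty cells; 3-in-a-row wins.
Playing within two cells of an existing X lets the opponent win at once, so sensible play treats the cells i-2..i+2 around each X as dead. The player left with no safe cell loses, so this is a normal-play take-away game on strips of safe cells.
Placing X at cell i (0-indexed) of a strip of k safe cells leaves independent strips of sizes max(0, i-2) and max(0, k-i-3). Hence G(k) = mex{ G(max(0,i-2)) XOR G(max(0,k-i-3)) : 0 <= i < k }, with G(0) = 0.
G(1): splits (0,0):0^0=0 -> mex({0}) = 1
G(2): splits (0,0):0^0=0 -> mex({0}) = 1
G(3): splits (0,0):0^0=0 -> mex({0}) = 1
G(4): splits (0,1):0^1=1 (0,0):0^0=0 -> mex({0, 1}) = 2
G(5): splits (0,2):0^1=1 (0,1):0^1=1 (0,0):0^0=0 -> mex({0, 1}) = 2
G(6) = mex({1}) = 0
G(7) = mex({0, 1, 2}) = 3
G(8) = mex({0, 1, 2}) = 3
G(9) = mex({0, 2}) = 1
G(10) = mex({0, 2, 3}) = 1
G(11) = mex({0, 3}) = 1
G(12) = mex({1, 3}) = 0
G(13) = mex({0, 1, 2, 3}) = 4
G(14) = mex({0, 1, 2}) = 3
G(15) = mex({0, 1, 2}) = 3
G(16) = mex({0, 1, 2, 4}) = 3
G(17) = mex({0, 1, 3, 4}) = 2
G(18) = mex({0, 1, 3, 4}) = 2
G(19) = mex({0, 1, 3, 5}) = 2
G(20) = mex({0, 1, 2, 3, 5}) = 4
G(21) = mex({0, 1, 2, 3, 5}) = 4
G(22) = mex({1, 2, 6}) = 0
G(23) = mex({0, 1, 2, 3, 4, 6}) = 5
G(24) = mex({0, 1, 2, 3, 4}) = 5
G(25) = mex({0, 1, 3, 4, 7}) = 2
G(26) = mex({0, 1, 3, 4, 5, 7}) = 2
G(27) = mex({0, 1, 3, 5}) = 2
G(28) = mex({0, 1, 2, 5}) = 3
Therefore G(28) = 3.

3


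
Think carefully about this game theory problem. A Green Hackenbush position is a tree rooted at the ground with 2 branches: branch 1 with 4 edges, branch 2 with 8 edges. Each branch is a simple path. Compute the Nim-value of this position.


The tree has 2 branches from the ground vertex.
In Green Hackenbush, the Nim-value of a simple path of length k is k.
Branch 1: length 4, Nim-value = 4
Branch 2: length 8, Nim-value = 8
Total Nim-value = XOR of all branch values:
0 XOR 4 = 4
4 XOR 8 = 12
Nim-value of the tree = 12

12


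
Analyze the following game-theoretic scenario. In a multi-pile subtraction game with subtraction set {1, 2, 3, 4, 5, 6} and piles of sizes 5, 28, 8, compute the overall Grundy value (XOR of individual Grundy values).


Subtraction set: {1, 2, 3, 4, 5, 6}
For this subtraction set, G(n) = n mod 7 (period = max + 1 = 7).
Pile 1 (size 5): G(5) = 5 mod 7 = 5
Pile 2 (size 28): G(28) = 28 mod 7 = 0
Pile 3 (size 8): G(8) = 8 mod 7 = 1
Total Grundy value = XOR of all: 5 XOR 0 XOR 1 = 4

4


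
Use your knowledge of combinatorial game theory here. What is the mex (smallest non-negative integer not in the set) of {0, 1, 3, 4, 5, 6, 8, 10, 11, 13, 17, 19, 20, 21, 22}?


Set = {0, 1, 3, 4, 5, 6, 8, 10, 11, 13, 17, 19, 20, 21, 22}
0 is in the set.
1 is in the set.
2 is NOT in the set. This is the mex.
mex = 2

2


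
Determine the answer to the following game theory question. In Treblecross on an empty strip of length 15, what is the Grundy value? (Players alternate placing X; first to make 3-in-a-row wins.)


Treblecross: place X on empty cells; 3-in-a-row wins.
Playing within two cells of an existing X lets the opponent win at once, so sensible play treats the cells i-2..i+2 around each X as dead. The player left with no safe cell loses, so this is a normal-play take-away game on strips of safe cells.
Placing X at cell i (0-indexed) of a strip of k safe cells leaves independent strips of sizes max(0, i-2) and max(0, k-i-3). Hence G(k) = mex{ G(max(0,i-2)) XOR G(max(0,k-i-3)) : 0 <= i < k }, with G(0) = 0.
G(1): splits (0,0):0^0=0 -> mex({0}) = 1
G(2): splits (0,0):0^0=0 -> mex({0}) = 1
G(3): splits (0,0):0^0=0 -> mex({0}) = 1
G(4): splits (0,1):0^1=1 (0,0):0^0=0 -> mex({0, 1}) = 2
G(5): splits (0,2):0^1=1 (0,1):0^1=1 (0,0):0^0=0 -> mex({0, 1}) = 2
G(6) = mex({1}) = 0
G(7) = mex({0, 1, 2}) = 3
G(8) = mex({0, 1, 2}) = 3
G(9) = mex({0, 2}) = 1
G(10) = mex({0, 2, 3}) = 1
G(11) = mex({0, 3}) = 1
G(12) = mex({1, 3}) = 0
G(13) = mex({0, 1, 2, 3}) = 4
G(14) = mex({0, 1, 2}) = 3
G(15) = mex({0, 1, 2}) = 3
Therefore G(15) = 3.

3


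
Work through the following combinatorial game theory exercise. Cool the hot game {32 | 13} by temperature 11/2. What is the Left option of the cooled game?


Original game: {32 | 13} (a switch {a | b} with a > b).
Cooling by t (for t below the temperature (a - b)/2 = 19/2) taxes each move by t: {a | b} cooled by t is {a - t | b + t}.
Cooling amount: t = 11/2
Cooled Left option: 32 - 11/2 = 53/2
Cooled Right option: 13 + 11/2 = 37/2
Cooled game: {53/2 | 37/2}
Left option = 53/2

53/2


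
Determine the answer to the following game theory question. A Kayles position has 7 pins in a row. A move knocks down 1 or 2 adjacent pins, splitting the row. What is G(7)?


Kayles: a move removes 1 or 2 adjacent pins from a contiguous row.
Removing pins from a row of k leaves two independent rows (a, b) with a + b = k - 1 (one pin) or a + b = k - 2 (two pins); an end removal gives a = 0.
By Sprague-Grundy, G(k) = mex{ G(a) XOR G(b) } over all these splits. G(0) = 0.
G(1): splits (0,0):0^0=0 -> mex({0}) = 1
G(2): splits (0,1):0^1=1 (0,0):0^0=0 -> mex({0, 1}) = 2
G(3): splits (0,2):0^2=2 (1,1):1^1=0 (0,1):0^1=1 -> mex({0, 1, 2}) = 3
G(4): splits (0,3):0^3=3 (1,2):1^2=3 (0,2):0^2=2 (1,1):1^1=0 -> mex({0, 2, 3}) = 1
G(5): splits (0,4):0^1=1 (1,3):1^3=2 (2,2):2^2=0 (0,3):0^3=3 (1,2):1^2=3 -> mex({0, 1, 2, 3}) = 4
G(6) = mex({0, 1, 2, 4}) = 3
G(7) = mex({0, 1, 3, 4, 5}) = 2
Therefore G(7) = 2.

2


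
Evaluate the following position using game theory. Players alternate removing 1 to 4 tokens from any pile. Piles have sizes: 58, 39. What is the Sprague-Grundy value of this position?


Subtraction set: {1, 2, 3, 4}
For this subtraction set, G(n) = n mod 5 (period = max + 1 = 5).
Pile 1 (size 58): G(58) = 58 mod 5 = 3
Pile 2 (size 39): G(39) = 39 mod 5 = 4
Total Grundy value = XOR of all: 3 XOR 4 = 7

7


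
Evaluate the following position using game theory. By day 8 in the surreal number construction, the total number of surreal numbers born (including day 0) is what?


Day 0: {|} = 0 is born. Count = 1.
Day n: the number of surreal numbers born by day n is 2^(n+1) - 1.
By day 0: 2^1 - 1 = 1
By day 1: 2^2 - 1 = 3
By day 2: 2^3 - 1 = 7
By day 3: 2^4 - 1 = 15
By day 4: 2^5 - 1 = 31
By day 5: 2^6 - 1 = 63
By day 6: 2^7 - 1 = 127
By day 7: 2^8 - 1 = 255
By day 8: 2^9 - 1 = 511
By day 8: 511 surreal numbers.

511


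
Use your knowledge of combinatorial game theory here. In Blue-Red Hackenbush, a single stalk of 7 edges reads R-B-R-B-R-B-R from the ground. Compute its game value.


Edges (from ground): R-B-R-B-R-B-R
By Berlekamp's sign-expansion rule, a Blue-Red Hackenbush stalk has the value of the surreal number whose sign sequence is the edge sequence with B -> + and R -> -.
Sign sequence: -+-+-+-
Trace the sign expansion in the surreal number tree, starting from 0:
Edge 1: R (sign -) -> bounds (-inf, 0), value = -1
Edge 2: B (sign +) -> bounds (-1, 0), value = -1/2
Edge 3: R (sign -) -> bounds (-1, -1/2), value = -3/4
Edge 4: B (sign +) -> bounds (-3/4, -1/2), value = -5/8
Edge 5: R (sign -) -> bounds (-3/4, -5/8), value = -11/16
Edge 6: B (sign +) -> bounds (-11/16, -5/8), value = -21/32
Edge 7: R (sign -) -> bounds (-11/16, -21/32), value = -43/64
Game value = -43/64

-43/64
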